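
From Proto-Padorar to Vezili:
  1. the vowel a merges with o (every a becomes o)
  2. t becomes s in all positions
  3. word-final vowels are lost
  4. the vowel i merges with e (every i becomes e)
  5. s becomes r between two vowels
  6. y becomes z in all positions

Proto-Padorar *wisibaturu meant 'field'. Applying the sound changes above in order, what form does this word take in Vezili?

wereborur

Vezili: *wisibaturu > wisiboturu > wisibosuru > wisibosur > wesebosur > wereborur  (by vowel merger, unconditioned shift, apocope, vowel merger, rhotacism)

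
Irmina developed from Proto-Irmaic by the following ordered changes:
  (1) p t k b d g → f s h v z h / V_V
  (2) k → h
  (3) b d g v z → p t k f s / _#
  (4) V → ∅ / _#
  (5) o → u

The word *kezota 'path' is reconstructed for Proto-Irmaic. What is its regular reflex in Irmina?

hezus

Irmina: start from *kezota.
  rule 1 (intervocalic lenition): kezota → kezosa
  rule 2 (unconditioned shift): kezosa → hezosa
  rule 3: no change — hezosa
  rule 4 (apocope): hezosa → hezos
  rule 5 (vowel merger): hezos → hezus
  ⇒ Irmina hezus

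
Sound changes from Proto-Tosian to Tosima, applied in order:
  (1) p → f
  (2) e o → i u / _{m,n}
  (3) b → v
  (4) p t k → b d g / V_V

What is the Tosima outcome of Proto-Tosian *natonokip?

Tosima: *natonokip > natonokif > natunokif > nadunogif  (by unconditioned shift, pre-nasal raising, intervocalic voicing)

nadunogif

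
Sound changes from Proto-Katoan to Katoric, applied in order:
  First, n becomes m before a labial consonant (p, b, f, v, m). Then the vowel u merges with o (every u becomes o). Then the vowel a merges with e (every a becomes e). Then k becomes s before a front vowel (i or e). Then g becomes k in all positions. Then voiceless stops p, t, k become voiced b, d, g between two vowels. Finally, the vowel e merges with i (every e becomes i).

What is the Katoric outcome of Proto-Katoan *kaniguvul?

sinigovol

Katoric: start from *kaniguvul.
  rule 1: no change — kaniguvul
  rule 2 (vowel merger): kaniguvul → kanigovol
  rule 3 (vowel merger): kanigovol → kenigovol
  rule 4 (palatalisation): kenigovol → senigovol
  rule 5 (unconditioned shift): senigovol → senikovol
  rule 6 (intervocalic voicing): senikovol → senigovol
  rule 7 (vowel merger): senigovol → sinigovol
  ⇒ Katoric sinigovol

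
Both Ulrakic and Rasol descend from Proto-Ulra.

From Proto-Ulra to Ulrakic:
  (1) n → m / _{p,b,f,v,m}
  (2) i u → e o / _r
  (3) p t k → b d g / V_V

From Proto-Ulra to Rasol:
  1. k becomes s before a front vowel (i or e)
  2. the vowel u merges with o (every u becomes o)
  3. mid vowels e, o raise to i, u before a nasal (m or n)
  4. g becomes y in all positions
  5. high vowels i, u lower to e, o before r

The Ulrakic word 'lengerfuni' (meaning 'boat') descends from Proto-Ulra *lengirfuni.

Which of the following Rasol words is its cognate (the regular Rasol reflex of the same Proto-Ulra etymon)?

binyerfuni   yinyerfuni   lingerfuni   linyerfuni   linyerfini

linyerfuni

Rasol: start from *lengirfuni.
  rule 1: no change — lengirfuni
  rule 2 (vowel merger): lengirfuni → lengirfoni
  rule 3 (pre-nasal raising): lengirfoni → lingirfuni
  rule 4 (unconditioned shift): lingirfuni → linyirfuni
  rule 5 (pre-rhotic lowering): linyirfuni → linyerfuni
  ⇒ Rasol linyerfuni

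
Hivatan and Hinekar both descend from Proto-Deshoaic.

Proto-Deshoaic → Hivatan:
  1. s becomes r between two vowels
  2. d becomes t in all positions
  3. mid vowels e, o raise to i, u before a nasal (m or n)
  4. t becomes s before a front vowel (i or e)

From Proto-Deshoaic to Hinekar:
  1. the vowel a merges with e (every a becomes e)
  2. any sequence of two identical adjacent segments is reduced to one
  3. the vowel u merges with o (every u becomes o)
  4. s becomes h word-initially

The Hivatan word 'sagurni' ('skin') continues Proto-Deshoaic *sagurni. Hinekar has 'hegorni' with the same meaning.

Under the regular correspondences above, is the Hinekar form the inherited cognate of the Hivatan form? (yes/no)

Derive the expected Hinekar reflex of *sagurni:
Hinekar: *sagurni
  sagurni → segurni   [vowel merger]
  segurni (rule 2 does not apply)
  segurni → segorni   [vowel merger]
  segorni → hegorni   [debuccalisation]
  giving Hinekar hegorni.
Hinekar 'hegorni' matches the regular reflex exactly, so the pair is cognate.

yes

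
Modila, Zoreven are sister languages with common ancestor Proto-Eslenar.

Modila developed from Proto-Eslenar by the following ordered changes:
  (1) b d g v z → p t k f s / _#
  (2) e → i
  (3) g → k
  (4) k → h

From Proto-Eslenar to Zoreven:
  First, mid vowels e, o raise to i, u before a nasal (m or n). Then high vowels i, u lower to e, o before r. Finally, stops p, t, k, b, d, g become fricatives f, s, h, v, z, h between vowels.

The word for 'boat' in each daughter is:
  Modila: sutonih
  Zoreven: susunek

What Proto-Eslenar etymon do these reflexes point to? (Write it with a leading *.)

*sutonek

Position 7: Modila has h, Zoreven has k. Zoreven preserves k here (none of its changes turn any other segment into k), so the proto-segment is *k.
Position 6: Modila has i, Zoreven has e. Taking the neighbouring segments as reconstructed: Modila i could go back to *e or *i; Zoreven e can only go back to *e — the one source consistent with every daughter is *e.
Position 4: Modila has o, Zoreven has u. Modila preserves o here (none of its changes turn any other segment into o), so the proto-segment is *o.
This points to *sutonek. Verify forward in each daughter:
Modila: *sutonek > sutonik > sutonih  (by vowel merger, unconditioned shift)
Zoreven: *sutonek > sutunek > susunek  (by pre-nasal raising, intervocalic lenition)
Only *sutonek yields all of Modila sutonih, Zoreven susunek.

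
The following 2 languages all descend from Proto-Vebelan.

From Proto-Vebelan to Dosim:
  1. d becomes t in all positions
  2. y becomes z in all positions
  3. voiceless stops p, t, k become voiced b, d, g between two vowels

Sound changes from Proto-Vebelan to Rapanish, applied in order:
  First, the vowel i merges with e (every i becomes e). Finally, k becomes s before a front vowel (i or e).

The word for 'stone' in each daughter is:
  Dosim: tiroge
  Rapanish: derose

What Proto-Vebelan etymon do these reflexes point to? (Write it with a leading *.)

Position 2: Dosim has i, Rapanish has e. Dosim preserves i here (none of its changes turn any other segment into i), so the proto-segment is *i.
Position 1: Dosim has t, Rapanish has d. Rapanish preserves d here (none of its changes turn any other segment into d), so the proto-segment is *d.
Verify the candidate proto-form against each daughter:
Dosim: start from *diroke.
  rule 1 (unconditioned shift): diroke → tiroke
  rule 2: no change — tiroke
  rule 3 (intervocalic voicing): tiroke → tiroge
  ⇒ Dosim tiroge
Rapanish: *diroke
  diroke → deroke   [vowel merger]
  deroke → derose   [palatalisation]
  giving Rapanish derose.
No other proto-form is consistent with every reflex, so the reconstruction is *diroke.

*diroke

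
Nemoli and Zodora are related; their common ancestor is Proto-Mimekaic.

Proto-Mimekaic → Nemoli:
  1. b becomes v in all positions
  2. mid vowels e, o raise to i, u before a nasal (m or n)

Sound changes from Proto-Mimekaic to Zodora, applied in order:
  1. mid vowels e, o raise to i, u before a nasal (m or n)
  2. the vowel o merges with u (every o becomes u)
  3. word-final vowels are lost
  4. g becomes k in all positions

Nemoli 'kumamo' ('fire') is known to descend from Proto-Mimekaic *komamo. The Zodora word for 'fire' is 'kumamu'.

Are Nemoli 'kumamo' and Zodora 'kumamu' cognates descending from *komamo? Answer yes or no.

no

Derive the expected Zodora reflex of *komamo:
Zodora: *komamo > kumamo > kumamu > kumam  (by pre-nasal raising, vowel merger, apocope)
The regular Zodora reflex would be 'kumam', but the attested form is 'kumamu'. The correspondence is irregular, so they are not cognates (the Zodora form has a different source).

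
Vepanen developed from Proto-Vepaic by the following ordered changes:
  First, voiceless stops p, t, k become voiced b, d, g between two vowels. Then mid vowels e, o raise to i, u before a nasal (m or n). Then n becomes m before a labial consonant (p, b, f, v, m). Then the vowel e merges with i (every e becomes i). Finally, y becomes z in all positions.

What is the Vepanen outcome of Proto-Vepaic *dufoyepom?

dufozibum

Vepanen: *dufoyepom > dufoyebom > dufoyebum > dufoyibum > dufozibum  (by intervocalic voicing, pre-nasal raising, vowel merger, unconditioned shift)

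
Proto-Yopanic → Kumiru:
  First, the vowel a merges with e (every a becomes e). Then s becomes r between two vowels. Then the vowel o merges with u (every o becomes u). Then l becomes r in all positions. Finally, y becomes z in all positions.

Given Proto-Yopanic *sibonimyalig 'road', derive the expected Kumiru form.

Kumiru: *sibonimyalig
  sibonimyalig → sibonimyelig   [vowel merger]
  sibonimyelig (rule 2 does not apply)
  sibonimyelig → sibunimyelig   [vowel merger]
  sibunimyelig → sibunimyerig   [unconditioned shift]
  sibunimyerig → sibunimzerig   [unconditioned shift]
  giving Kumiru sibunimzerig.

sibunimzerig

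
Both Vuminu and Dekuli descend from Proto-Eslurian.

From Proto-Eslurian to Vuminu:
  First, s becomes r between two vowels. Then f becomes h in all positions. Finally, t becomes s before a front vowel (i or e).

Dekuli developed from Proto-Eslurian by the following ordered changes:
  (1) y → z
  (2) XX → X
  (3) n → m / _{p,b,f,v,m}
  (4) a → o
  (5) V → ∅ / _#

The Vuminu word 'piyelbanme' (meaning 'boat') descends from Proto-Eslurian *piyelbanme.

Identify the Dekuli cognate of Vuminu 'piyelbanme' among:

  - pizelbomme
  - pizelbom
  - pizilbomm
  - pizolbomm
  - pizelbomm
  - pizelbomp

Dekuli: *piyelbanme > pizelbanme > pizelbamme > pizelbomme > pizelbomm  (by unconditioned shift, nasal place assimilation, vowel merger, apocope)
The other candidates each miss or misapply at least one Dekuli change.

pizelbomm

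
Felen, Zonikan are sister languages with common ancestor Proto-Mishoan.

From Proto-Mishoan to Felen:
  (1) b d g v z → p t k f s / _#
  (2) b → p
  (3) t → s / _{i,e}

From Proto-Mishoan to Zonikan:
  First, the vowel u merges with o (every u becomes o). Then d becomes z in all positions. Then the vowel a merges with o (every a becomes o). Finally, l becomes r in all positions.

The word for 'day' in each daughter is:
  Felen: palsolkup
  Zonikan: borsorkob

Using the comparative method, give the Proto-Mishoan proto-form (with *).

Position 2: Felen has a, Zonikan has o. Felen preserves a here (none of its changes turn any other segment into a), so the proto-segment is *a.
Position 8: Felen has u, Zonikan has o. Felen preserves u here (none of its changes turn any other segment into u), so the proto-segment is *u.
Position 3: Felen has l, Zonikan has r. Felen preserves l here (none of its changes turn any other segment into l), so the proto-segment is *l.
This points to *balsolkub. Verify forward in each daughter:
Felen: *balsolkub
  balsolkub → balsolkup   [final devoicing]
  balsolkup → palsolkup   [unconditioned shift]
  palsolkup (rule 3 does not apply)
  giving Felen palsolkup.
Zonikan: *balsolkub > balsolkob > bolsolkob > borsorkob  (by vowel merger, vowel merger, unconditioned shift)
*balsolkub is the unique common source.

*balsolkub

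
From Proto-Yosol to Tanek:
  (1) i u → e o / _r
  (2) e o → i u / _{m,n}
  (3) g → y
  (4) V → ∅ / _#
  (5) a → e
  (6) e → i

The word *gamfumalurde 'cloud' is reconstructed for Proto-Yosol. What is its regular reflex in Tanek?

yimfumilord

Tanek: start from *gamfumalurde.
  rule 1 (pre-rhotic lowering): gamfumalurde → gamfumalorde
  rule 2: no change — gamfumalorde
  rule 3 (unconditioned shift): gamfumalorde → yamfumalorde
  rule 4 (apocope): yamfumalorde → yamfumalord
  rule 5 (vowel merger): yamfumalord → yemfumelord
  rule 6 (vowel merger): yemfumelord → yimfumilord
  ⇒ Tanek yimfumilord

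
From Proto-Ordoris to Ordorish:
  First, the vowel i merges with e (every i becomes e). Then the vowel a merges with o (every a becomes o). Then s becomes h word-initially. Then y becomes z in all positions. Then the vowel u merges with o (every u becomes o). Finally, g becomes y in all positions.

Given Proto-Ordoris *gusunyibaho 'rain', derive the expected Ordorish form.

yosonzeboho

Ordorish: start from *gusunyibaho.
  rule 1 (vowel merger): gusunyibaho → gusunyebaho
  rule 2 (vowel merger): gusunyebaho → gusunyeboho
  rule 3: no change — gusunyeboho
  rule 4 (unconditioned shift): gusunyeboho → gusunzeboho
  rule 5 (vowel merger): gusunzeboho → gosonzeboho
  rule 6 (unconditioned shift): gosonzeboho → yosonzeboho
  ⇒ Ordorish yosonzeboho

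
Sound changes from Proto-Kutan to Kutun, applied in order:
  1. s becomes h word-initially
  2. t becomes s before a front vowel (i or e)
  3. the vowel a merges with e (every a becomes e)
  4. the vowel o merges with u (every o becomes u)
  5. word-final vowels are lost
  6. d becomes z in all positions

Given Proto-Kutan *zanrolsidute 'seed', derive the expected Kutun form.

Kutun: *zanrolsidute
  zanrolsidute (rule 1 does not apply)
  zanrolsidute → zanrolsiduse   [palatalisation]
  zanrolsiduse → zenrolsiduse   [vowel merger]
  zenrolsiduse → zenrulsiduse   [vowel merger]
  zenrulsiduse → zenrulsidus   [apocope]
  zenrulsidus → zenrulsizus   [unconditioned shift]
  giving Kutun zenrulsizus.

zenrulsizus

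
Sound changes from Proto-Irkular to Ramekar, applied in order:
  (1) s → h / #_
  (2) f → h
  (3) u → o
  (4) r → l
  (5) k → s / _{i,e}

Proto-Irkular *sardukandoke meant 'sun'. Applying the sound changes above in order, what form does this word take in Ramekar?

haldokandose

Ramekar: *sardukandoke
  sardukandoke → hardukandoke   [debuccalisation]
  hardukandoke (rule 2 does not apply)
  hardukandoke → hardokandoke   [vowel merger]
  hardokandoke → haldokandoke   [unconditioned shift]
  haldokandoke → haldokandose   [palatalisation]
  giving Ramekar haldokandose.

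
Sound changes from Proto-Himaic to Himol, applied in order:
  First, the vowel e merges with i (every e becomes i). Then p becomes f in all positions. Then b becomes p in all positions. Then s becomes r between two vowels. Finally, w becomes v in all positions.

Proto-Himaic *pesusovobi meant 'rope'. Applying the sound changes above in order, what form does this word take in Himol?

Himol: *pesusovobi > pisusovobi > fisusovobi > fisusovopi > firurovopi  (by vowel merger, unconditioned shift, unconditioned shift, rhotacism)

firurovopi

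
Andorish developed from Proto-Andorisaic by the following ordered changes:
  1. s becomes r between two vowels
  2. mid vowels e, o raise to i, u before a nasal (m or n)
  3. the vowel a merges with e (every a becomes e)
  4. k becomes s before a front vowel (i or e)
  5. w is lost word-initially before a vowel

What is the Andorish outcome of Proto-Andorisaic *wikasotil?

Andorish: *wikasotil > wikarotil > wikerotil > wiserotil > iserotil  (by rhotacism, vowel merger, palatalisation, glide loss)

iserotil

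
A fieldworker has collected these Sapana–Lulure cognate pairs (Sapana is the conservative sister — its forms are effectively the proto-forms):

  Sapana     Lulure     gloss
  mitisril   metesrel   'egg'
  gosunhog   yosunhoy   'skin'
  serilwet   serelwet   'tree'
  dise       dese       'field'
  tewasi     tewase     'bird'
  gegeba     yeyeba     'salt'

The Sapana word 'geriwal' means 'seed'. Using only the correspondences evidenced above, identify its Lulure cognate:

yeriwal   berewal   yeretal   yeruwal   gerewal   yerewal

yerewal

gegeba ~ yeyeba — Sapana g corresponds to Lulure y word-initially before a front vowel.
mitisril ~ metesrel, serilwet ~ serelwet — Sapana i corresponds to Lulure e after a consonant, before a consonant other than r, m, n, p, b, f, v.
Applying these to Sapana 'geriwal':
  geriwal → yeriwal   (g→y word-initially before a front vowel)
  yeriwal → yerewal   (i→e after a consonant, before a consonant other than r, m, n, p, b, f, v)
So the Lulure cognate is 'yerewal'.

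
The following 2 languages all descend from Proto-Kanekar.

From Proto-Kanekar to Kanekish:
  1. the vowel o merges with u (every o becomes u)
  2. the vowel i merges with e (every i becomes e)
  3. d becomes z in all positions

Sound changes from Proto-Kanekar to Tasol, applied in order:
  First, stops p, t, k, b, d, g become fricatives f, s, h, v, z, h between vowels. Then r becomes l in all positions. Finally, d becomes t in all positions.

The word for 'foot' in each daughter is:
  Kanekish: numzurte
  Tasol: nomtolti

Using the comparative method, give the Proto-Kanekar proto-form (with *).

*nomdorti

Position 6: Kanekish has r, Tasol has l. Kanekish preserves r here (none of its changes turn any other segment into r), so the proto-segment is *r.
Position 4: Kanekish has z, Tasol has t. Taking the neighbouring segments as reconstructed: Kanekish z could go back to *d or *z; Tasol t could go back to *t or *d — the one source consistent with every daughter is *d.
Continuing position by position gives *nomdorti; check it forward:
Kanekish: *nomdorti
  nomdorti → numdurti   [vowel merger]
  numdurti → numdurte   [vowel merger]
  numdurte → numzurte   [unconditioned shift]
  giving Kanekish numzurte.
Tasol: *nomdorti
  nomdorti (rule 1 does not apply)
  nomdorti → nomdolti   [unconditioned shift]
  nomdolti → nomtolti   [unconditioned shift]
  giving Tasol nomtolti.
No other proto-form is consistent with every reflex, so the reconstruction is *nomdorti.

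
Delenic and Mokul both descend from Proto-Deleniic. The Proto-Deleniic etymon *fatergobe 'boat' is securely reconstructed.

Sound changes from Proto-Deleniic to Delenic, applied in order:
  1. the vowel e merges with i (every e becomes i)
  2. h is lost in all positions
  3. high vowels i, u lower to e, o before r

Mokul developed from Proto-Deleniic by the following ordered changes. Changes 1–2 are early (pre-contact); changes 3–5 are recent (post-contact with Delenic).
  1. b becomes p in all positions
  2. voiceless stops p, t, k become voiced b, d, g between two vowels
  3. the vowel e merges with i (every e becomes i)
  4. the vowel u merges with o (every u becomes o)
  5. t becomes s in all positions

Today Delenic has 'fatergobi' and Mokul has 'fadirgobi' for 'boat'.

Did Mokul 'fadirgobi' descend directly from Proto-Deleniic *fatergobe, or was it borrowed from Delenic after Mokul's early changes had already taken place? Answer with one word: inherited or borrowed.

inherited

If inherited, *fatergobe would pass through all of Mokul's changes:
Mokul: start from *fatergobe.
  rule 1 (unconditioned shift): fatergobe → fatergope
  rule 2 (intervocalic voicing): fatergope → fadergobe
  rule 3 (vowel merger): fadergobe → fadirgobi
  rule 4: no change — fadirgobi
  rule 5: no change — fadirgobi
  ⇒ Mokul fadirgobi
If borrowed from Delenic 'fatergobi' after the early changes, it would undergo only the recent ones:
  rule 3 (vowel merger): fatergobi → fatirgobi
  rule 4 (vowel merger): no change (fatirgobi)
  rule 5 (unconditioned shift): fatirgobi → fasirgobi
  ⇒ as a loan: fasirgobi
Mokul 'fadirgobi' matches the inherited outcome exactly, so it is an inherited cognate, not a loan.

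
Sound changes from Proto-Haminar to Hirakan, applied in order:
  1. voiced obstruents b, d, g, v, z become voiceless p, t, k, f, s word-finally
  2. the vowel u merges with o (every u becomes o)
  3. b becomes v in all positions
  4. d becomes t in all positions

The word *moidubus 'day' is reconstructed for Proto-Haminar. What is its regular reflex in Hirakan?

moitovos

Hirakan: start from *moidubus.
  rule 1: no change — moidubus
  rule 2 (vowel merger): moidubus → moidobos
  rule 3 (unconditioned shift): moidobos → moidovos
  rule 4 (unconditioned shift): moidovos → moitovos
  ⇒ Hirakan moitovos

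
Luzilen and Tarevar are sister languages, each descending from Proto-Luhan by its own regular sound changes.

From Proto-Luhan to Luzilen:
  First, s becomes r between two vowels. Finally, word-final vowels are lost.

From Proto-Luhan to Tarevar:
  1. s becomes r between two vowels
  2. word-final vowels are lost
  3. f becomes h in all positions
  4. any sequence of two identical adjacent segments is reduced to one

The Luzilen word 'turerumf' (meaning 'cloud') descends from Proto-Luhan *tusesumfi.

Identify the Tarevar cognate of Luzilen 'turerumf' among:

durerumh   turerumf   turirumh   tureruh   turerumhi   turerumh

turerumh

Tarevar: start from *tusesumfi.
  rule 1 (rhotacism): tusesumfi → turerumfi
  rule 2 (apocope): turerumfi → turerumf
  rule 3 (unconditioned shift): turerumf → turerumh
  rule 4: no change — turerumh
  ⇒ Tarevar turerumh
Among the options, 'turerumh' alone shows every Tarevar change applied in order.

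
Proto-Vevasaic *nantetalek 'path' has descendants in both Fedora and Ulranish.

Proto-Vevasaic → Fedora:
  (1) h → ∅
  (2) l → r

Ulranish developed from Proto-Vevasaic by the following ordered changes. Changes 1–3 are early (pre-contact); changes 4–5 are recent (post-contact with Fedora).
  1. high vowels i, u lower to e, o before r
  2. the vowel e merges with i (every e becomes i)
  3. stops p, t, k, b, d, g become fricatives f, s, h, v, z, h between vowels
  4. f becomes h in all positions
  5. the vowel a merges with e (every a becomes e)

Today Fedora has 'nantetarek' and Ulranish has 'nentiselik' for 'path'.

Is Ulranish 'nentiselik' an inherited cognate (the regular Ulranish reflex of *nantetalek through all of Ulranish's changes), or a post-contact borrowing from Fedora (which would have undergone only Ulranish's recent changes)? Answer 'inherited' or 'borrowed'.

inherited

If inherited, *nantetalek would pass through all of Ulranish's changes:
Ulranish: *nantetalek > nantitalik > nantisalik > nentiselik  (by vowel merger, intervocalic lenition, vowel merger)
If borrowed from Fedora 'nantetarek' after the early changes, it would undergo only the recent ones:
  rule 4 (unconditioned shift): no change (nantetarek)
  rule 5 (vowel merger): nantetarek → nenteterek
  ⇒ as a loan: nenteterek
Ulranish 'nentiselik' matches the inherited outcome exactly, so it is an inherited cognate, not a loan.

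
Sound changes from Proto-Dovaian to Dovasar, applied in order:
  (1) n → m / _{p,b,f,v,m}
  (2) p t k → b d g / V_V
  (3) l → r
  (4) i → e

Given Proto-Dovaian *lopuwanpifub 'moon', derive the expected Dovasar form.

robuwampefub

Dovasar: *lopuwanpifub > lopuwampifub > lobuwampifub > robuwampifub > robuwampefub  (by nasal place assimilation, intervocalic voicing, unconditioned shift, vowel merger)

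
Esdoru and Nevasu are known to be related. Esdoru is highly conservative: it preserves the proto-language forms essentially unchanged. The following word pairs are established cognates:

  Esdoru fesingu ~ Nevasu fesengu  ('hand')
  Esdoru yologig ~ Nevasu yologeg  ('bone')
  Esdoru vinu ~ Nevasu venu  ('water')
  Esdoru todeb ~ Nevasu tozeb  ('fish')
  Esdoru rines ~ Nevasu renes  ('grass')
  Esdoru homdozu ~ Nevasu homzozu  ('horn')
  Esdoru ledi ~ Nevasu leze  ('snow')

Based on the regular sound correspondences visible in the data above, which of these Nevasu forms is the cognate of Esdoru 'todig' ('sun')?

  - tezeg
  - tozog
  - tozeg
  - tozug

ledi ~ leze — Esdoru d corresponds to Nevasu z between vowels (before a front vowel).
yologig ~ yologeg — Esdoru i corresponds to Nevasu e after a consonant, before a consonant other than r, m, n, p, b, f, v.
Applying these to Esdoru 'todig':
  todig → tozig   (d→z between vowels (before a front vowel))
  tozig → tozeg   (i→e after a consonant, before a consonant other than r, m, n, p, b, f, v)
So the Nevasu cognate is 'tozeg'.

tozeg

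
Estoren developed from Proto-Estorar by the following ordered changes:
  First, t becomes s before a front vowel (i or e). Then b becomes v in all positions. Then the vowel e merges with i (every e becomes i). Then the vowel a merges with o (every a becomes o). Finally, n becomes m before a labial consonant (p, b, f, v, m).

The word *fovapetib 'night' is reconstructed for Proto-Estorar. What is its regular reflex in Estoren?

Estoren: *fovapetib > fovapesib > fovapesiv > fovapisiv > fovopisiv  (by palatalisation, unconditioned shift, vowel merger, vowel merger)

fovopisiv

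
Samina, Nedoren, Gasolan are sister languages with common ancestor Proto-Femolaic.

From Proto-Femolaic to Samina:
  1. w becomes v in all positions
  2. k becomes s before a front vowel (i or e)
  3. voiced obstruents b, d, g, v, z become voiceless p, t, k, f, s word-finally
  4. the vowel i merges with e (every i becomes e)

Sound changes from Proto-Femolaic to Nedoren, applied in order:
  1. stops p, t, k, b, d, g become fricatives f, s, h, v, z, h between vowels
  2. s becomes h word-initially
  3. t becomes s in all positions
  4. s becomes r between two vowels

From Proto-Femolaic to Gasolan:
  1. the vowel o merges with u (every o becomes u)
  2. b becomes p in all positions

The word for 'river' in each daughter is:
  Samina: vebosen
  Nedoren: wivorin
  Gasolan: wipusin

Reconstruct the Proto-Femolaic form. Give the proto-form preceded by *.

*wibosin

Position 1: Samina has v, Nedoren has w, Gasolan has w. Nedoren preserves w here (none of its changes turn any other segment into w), so the proto-segment is *w.
Position 2: Samina has e, Nedoren has i, Gasolan has i. Nedoren preserves i here (none of its changes turn any other segment into i), so the proto-segment is *i.
Position 4: Samina has o, Nedoren has o, Gasolan has u. Samina preserves o here (none of its changes turn any other segment into o), so the proto-segment is *o.
Verify the candidate proto-form against each daughter:
Samina: *wibosin
  wibosin → vibosin   [unconditioned shift]
  vibosin (rule 2 does not apply)
  vibosin (rule 3 does not apply)
  vibosin → vebosen   [vowel merger]
  giving Samina vebosen.
Nedoren: *wibosin
  wibosin → wivosin   [intervocalic lenition]
  wivosin (rule 2 does not apply)
  wivosin (rule 3 does not apply)
  wivosin → wivorin   [rhotacism]
  giving Nedoren wivorin.
Gasolan: *wibosin > wibusin > wipusin  (by vowel merger, unconditioned shift)
Only *wibosin yields all of Samina vebosen, Nedoren wivorin, Gasolan wipusin.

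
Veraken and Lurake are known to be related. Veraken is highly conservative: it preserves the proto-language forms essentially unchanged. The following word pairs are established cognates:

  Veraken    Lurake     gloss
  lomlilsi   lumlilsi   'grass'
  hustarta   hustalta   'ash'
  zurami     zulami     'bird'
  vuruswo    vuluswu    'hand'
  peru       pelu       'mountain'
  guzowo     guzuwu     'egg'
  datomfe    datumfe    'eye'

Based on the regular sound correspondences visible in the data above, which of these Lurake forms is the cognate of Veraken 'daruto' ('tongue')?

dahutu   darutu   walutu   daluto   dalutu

vuruswo ~ vuluswu, peru ~ pelu — Veraken r corresponds to Lurake l between vowels (before a back vowel).
vuruswo ~ vuluswu, guzowo ~ guzuwu — Veraken o corresponds to Lurake u word-finally.
Applying these to Veraken 'daruto':
  daruto → daluto   (r→l between vowels (before a back vowel))
  daluto → dalutu   (o→u word-finally)
So the Lurake cognate is 'dalutu'.

dalutu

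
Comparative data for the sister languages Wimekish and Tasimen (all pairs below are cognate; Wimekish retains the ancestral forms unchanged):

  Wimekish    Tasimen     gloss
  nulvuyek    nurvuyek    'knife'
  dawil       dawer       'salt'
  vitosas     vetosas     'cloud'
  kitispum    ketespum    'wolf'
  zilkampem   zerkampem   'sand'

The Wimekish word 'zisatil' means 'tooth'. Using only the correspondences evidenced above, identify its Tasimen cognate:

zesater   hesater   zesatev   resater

zesater

dawil ~ dawer, vitosas ~ vetosas — Wimekish i corresponds to Tasimen e after a consonant, before a consonant other than r, m, n, p, b, f, v.
dawil ~ dawer — Wimekish l corresponds to Tasimen r word-finally.
Applying these to Wimekish 'zisatil':
  zisatil → zesatil   (i→e after a consonant, before a consonant other than r, m, n, p, b, f, v)
  zesatil → zesatel   (i→e after a consonant, before a consonant other than r, m, n, p, b, f, v)
  zesatel → zesater   (l→r word-finally)
So the Tasimen cognate is 'zesater'.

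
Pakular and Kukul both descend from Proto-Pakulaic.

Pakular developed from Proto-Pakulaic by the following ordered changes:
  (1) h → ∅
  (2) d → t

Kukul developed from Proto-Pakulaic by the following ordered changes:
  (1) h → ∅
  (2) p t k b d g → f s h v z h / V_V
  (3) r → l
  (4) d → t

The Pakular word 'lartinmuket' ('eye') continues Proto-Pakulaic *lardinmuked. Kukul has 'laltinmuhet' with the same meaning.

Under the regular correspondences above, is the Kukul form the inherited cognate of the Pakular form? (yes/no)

yes

Derive the expected Kukul reflex of *lardinmuked:
Kukul: *lardinmuked > lardinmuhed > laldinmuhed > laltinmuhet  (by intervocalic lenition, unconditioned shift, unconditioned shift)
Kukul 'laltinmuhet' matches the regular reflex exactly, so the pair is cognate.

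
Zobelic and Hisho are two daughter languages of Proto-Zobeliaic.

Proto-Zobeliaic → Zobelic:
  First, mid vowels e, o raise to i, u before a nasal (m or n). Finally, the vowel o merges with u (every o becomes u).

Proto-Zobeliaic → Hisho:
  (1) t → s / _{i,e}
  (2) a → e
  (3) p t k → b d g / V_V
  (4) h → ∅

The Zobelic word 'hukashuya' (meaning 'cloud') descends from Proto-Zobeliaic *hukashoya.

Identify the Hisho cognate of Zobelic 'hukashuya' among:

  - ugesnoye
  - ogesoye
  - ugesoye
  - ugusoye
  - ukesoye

Hisho: *hukashoya
  hukashoya (rule 1 does not apply)
  hukashoya → hukeshoye   [vowel merger]
  hukeshoye → hugeshoye   [intervocalic voicing]
  hugeshoye → ugesoye   [h-loss]
  giving Hisho ugesoye.
Only 'ugesoye' matches the regular Hisho development of *hukashoya.

ugesoye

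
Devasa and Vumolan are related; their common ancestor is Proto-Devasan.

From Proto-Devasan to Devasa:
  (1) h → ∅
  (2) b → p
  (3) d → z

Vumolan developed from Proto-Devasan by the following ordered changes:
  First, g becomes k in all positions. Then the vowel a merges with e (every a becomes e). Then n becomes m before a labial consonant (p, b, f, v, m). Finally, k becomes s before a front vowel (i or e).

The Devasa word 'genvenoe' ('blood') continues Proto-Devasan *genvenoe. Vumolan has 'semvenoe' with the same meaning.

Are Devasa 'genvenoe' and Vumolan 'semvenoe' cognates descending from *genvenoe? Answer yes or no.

yes

Derive the expected Vumolan reflex of *genvenoe:
Vumolan: start from *genvenoe.
  rule 1 (unconditioned shift): genvenoe → kenvenoe
  rule 2: no change — kenvenoe
  rule 3 (nasal place assimilation): kenvenoe → kemvenoe
  rule 4 (palatalisation): kemvenoe → semvenoe
  ⇒ Vumolan semvenoe
Vumolan 'semvenoe' matches the regular reflex exactly, so the pair is cognate.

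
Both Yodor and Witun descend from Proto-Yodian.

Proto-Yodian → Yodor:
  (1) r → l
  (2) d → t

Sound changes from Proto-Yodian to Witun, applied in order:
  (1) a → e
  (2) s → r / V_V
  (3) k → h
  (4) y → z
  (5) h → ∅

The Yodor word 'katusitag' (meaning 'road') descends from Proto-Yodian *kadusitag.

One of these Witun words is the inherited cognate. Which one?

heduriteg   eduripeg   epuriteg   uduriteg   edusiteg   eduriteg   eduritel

eduriteg

Witun: *kadusitag > kedusiteg > keduriteg > heduriteg > eduriteg  (by vowel merger, rhotacism, unconditioned shift, h-loss)
Among the options, 'eduriteg' alone shows every Witun change applied in order.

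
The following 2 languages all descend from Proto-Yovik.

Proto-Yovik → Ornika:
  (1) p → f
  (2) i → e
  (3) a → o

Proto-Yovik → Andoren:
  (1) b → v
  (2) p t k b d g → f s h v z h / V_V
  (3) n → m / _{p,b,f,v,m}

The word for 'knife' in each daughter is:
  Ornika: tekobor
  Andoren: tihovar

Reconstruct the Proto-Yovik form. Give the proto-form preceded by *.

Position 6: Ornika has o, Andoren has a. Andoren preserves a here (none of its changes turn any other segment into a), so the proto-segment is *a.
Position 2: Ornika has e, Andoren has i. Andoren preserves i here (none of its changes turn any other segment into i), so the proto-segment is *i.
Position 5: Ornika has b, Andoren has v. Ornika preserves b here (none of its changes turn any other segment into b), so the proto-segment is *b.
Continuing position by position gives *tikobar; check it forward:
Ornika: *tikobar > tekobar > tekobor  (by vowel merger, vowel merger)
Andoren: *tikobar
  tikobar → tikovar   [unconditioned shift]
  tikovar → tihovar   [intervocalic lenition]
  tihovar (rule 3 does not apply)
  giving Andoren tihovar.
*tikobar is the unique common source.

*tikobar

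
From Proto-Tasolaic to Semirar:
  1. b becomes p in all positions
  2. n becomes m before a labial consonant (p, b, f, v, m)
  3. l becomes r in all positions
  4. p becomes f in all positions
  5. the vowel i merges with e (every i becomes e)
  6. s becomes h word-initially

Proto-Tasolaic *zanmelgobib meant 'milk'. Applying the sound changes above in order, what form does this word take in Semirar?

zammergofef

Semirar: start from *zanmelgobib.
  rule 1 (unconditioned shift): zanmelgobib → zanmelgopip
  rule 2 (nasal place assimilation): zanmelgopip → zammelgopip
  rule 3 (unconditioned shift): zammelgopip → zammergopip
  rule 4 (unconditioned shift): zammergopip → zammergofif
  rule 5 (vowel merger): zammergofif → zammergofef
  rule 6: no change — zammergofef
  ⇒ Semirar zammergofef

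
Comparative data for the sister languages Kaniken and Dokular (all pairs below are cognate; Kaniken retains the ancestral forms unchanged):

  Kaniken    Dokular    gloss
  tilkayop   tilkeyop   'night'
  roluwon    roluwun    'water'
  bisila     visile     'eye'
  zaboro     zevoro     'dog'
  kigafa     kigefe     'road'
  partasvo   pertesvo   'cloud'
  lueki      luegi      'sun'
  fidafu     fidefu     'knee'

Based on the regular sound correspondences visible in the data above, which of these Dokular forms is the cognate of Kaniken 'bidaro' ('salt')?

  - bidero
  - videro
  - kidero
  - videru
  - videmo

videro

bisila ~ visile — Kaniken b corresponds to Dokular v word-initially before a front vowel.
partasvo ~ pertesvo — Kaniken a corresponds to Dokular e after a consonant, before r.
Applying these to Kaniken 'bidaro':
  bidaro → vidaro   (b→v word-initially before a front vowel)
  vidaro → videro   (a→e after a consonant, before r)
So the Dokular cognate is 'videro'.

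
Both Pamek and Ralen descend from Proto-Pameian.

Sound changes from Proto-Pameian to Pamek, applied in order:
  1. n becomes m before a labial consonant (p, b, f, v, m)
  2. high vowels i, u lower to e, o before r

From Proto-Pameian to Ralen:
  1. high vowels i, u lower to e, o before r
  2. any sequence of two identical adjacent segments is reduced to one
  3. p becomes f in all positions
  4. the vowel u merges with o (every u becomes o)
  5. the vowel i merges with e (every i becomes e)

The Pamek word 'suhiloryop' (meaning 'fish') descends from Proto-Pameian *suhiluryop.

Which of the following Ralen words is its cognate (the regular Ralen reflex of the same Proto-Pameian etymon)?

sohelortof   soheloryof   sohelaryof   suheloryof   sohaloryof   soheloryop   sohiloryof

Ralen: start from *suhiluryop.
  rule 1 (pre-rhotic lowering): suhiluryop → suhiloryop
  rule 2: no change — suhiloryop
  rule 3 (unconditioned shift): suhiloryop → suhiloryof
  rule 4 (vowel merger): suhiloryof → sohiloryof
  rule 5 (vowel merger): sohiloryof → soheloryof
  ⇒ Ralen soheloryof
Among the options, 'soheloryof' alone shows every Ralen change applied in order.

soheloryof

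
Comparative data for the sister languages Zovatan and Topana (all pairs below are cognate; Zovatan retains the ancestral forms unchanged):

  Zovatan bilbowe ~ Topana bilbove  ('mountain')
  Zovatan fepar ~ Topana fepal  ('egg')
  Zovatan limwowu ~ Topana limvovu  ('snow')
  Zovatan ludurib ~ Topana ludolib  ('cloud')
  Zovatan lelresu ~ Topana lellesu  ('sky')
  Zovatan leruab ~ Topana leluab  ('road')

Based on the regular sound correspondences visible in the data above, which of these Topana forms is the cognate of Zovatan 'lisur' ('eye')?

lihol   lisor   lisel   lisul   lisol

lisol

ludurib ~ ludolib — Zovatan u corresponds to Topana o after a consonant, before r.
fepar ~ fepal — Zovatan r corresponds to Topana l word-finally.
Applying these to Zovatan 'lisur':
  lisur → lisor   (u→o after a consonant, before r)
  lisor → lisol   (r→l word-finally)
So the Topana cognate is 'lisol'.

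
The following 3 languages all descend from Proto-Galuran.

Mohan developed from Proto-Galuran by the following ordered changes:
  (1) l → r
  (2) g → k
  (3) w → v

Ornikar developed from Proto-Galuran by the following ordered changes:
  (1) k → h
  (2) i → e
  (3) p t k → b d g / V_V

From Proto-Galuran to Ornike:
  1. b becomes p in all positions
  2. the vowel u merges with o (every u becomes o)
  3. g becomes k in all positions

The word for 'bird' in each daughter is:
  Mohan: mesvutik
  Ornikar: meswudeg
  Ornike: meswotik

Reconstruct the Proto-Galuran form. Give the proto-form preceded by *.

*meswutig

Position 8: Mohan has k, Ornikar has g, Ornike has k. Ornikar preserves g here (none of its changes turn any other segment into g), so the proto-segment is *g.
Position 4: Mohan has v, Ornikar has w, Ornike has w. Ornikar preserves w here (none of its changes turn any other segment into w), so the proto-segment is *w.
This points to *meswutig. Verify forward in each daughter:
Mohan: *meswutig
  meswutig (rule 1 does not apply)
  meswutig → meswutik   [unconditioned shift]
  meswutik → mesvutik   [unconditioned shift]
  giving Mohan mesvutik.
Ornikar: *meswutig > meswuteg > meswudeg  (by vowel merger, intervocalic voicing)
Ornike: start from *meswutig.
  rule 1: no change — meswutig
  rule 2 (vowel merger): meswutig → meswotig
  rule 3 (unconditioned shift): meswotig → meswotik
  ⇒ Ornike meswotik
No other proto-form is consistent with every reflex, so the reconstruction is *meswutig.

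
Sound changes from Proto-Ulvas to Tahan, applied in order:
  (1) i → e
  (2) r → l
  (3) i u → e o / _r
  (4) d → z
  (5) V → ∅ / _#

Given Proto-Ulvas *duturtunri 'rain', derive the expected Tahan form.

Tahan: start from *duturtunri.
  rule 1 (vowel merger): duturtunri → duturtunre
  rule 2 (unconditioned shift): duturtunre → dutultunle
  rule 3: no change — dutultunle
  rule 4 (unconditioned shift): dutultunle → zutultunle
  rule 5 (apocope): zutultunle → zutultunl
  ⇒ Tahan zutultunl

zutultunl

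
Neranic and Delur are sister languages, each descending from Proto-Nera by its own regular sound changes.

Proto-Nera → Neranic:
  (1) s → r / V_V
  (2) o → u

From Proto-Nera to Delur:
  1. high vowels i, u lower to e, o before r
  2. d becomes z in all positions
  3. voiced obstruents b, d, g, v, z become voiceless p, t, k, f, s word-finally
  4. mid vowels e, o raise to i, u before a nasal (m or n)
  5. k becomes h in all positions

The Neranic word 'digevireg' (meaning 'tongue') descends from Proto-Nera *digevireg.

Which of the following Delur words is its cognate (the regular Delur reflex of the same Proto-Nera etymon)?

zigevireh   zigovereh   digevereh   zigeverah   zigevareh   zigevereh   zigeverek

zigevereh

Delur: *digevireg > digevereg > zigevereg > zigeverek > zigevereh  (by pre-rhotic lowering, unconditioned shift, final devoicing, unconditioned shift)
The other candidates each miss or misapply at least one Delur change.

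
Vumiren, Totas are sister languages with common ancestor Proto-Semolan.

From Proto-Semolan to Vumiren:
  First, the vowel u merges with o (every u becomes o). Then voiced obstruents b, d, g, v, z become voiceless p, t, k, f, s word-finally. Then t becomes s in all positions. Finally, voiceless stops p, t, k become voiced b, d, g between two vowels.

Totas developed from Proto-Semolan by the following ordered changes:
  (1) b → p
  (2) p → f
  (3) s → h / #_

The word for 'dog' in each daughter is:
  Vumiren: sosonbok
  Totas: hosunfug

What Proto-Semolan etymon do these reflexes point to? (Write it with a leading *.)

*sosunbug

Position 6: Vumiren has b, Totas has f. Taking the neighbouring segments as reconstructed: Vumiren b can only go back to *b; Totas f could go back to *p or *b or *f — the one source consistent with every daughter is *b.
Position 7: Vumiren has o, Totas has u. Totas preserves u here (none of its changes turn any other segment into u), so the proto-segment is *u.
Continuing position by position gives *sosunbug; check it forward:
Vumiren: *sosunbug > sosonbog > sosonbok  (by vowel merger, final devoicing)
Totas: start from *sosunbug.
  rule 1 (unconditioned shift): sosunbug → sosunpug
  rule 2 (unconditioned shift): sosunpug → sosunfug
  rule 3 (debuccalisation): sosunfug → hosunfug
  ⇒ Totas hosunfug
No other proto-form is consistent with every reflex, so the reconstruction is *sosunbug.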